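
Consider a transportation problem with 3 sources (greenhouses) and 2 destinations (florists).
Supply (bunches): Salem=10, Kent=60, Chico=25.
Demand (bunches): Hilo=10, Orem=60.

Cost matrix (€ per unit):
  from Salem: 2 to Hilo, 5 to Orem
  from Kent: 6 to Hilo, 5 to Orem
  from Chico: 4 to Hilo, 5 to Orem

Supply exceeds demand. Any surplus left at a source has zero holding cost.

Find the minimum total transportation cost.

320

A cheapest plan:
  Salem to Hilo: 10 bunches
  Kent to Orem: 35 bunches
  Chico to Orem: 25 bunches
Total cost = €320.
(Supply check: Salem ships 10; Kent ships 35; Chico ships 25.)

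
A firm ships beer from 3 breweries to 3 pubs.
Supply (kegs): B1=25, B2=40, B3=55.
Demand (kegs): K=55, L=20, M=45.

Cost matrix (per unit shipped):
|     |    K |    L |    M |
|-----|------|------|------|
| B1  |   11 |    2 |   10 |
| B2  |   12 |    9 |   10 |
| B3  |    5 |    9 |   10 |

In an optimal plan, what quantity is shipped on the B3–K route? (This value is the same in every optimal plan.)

Solving gives:
  B1–L: 20 × 2 = 40
  B1–M: 5 × 10 = 50
  B2–M: 40 × 10 = 400
  B3–K: 55 × 5 = 275
Total cost = 765.
So B3→K carries 55 kegs.

55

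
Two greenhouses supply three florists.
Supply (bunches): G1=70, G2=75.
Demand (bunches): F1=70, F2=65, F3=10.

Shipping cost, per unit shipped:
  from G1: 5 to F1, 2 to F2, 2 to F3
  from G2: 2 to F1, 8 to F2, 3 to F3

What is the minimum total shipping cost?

Optimal allocation:
  G1 to F2: 65 × 2 = 130
  G1 to F3: 5 × 2 = 10
  G2 to F1: 70 × 2 = 140
  G2 to F3: 5 × 3 = 15
Total = 130 + 10 + 140 + 15 = 295.

295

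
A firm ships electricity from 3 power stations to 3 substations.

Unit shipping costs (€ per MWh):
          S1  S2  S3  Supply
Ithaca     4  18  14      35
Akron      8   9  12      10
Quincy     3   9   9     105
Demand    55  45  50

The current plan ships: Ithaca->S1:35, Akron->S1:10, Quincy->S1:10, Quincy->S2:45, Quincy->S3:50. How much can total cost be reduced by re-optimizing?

50

Current plan cost = 35·4 + 10·8 + 10·3 + 45·9 + 50·9 = €1105.
Optimal plan:
  Ithaca->S1: 35 × €4 = €140
  Akron->S2: 10 × €9 = €90
  Quincy->S1: 20 × €3 = €60
  Quincy->S2: 35 × €9 = €315
  Quincy->S3: 50 × €9 = €450
Optimal cost = €1055.
Saving = 1105 − 1055 = €50.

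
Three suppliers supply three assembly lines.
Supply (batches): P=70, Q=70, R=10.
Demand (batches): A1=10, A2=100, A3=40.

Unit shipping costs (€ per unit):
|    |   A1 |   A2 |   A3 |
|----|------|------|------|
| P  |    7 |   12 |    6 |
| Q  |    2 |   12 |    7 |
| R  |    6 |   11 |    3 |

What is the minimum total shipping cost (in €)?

One minimum-cost allocation:
  P–A2: 40 batches
  P–A3: 30 batches
  Q–A1: 10 batches
  Q–A2: 60 batches
  R–A3: 10 batches
Total cost = €1430.

1430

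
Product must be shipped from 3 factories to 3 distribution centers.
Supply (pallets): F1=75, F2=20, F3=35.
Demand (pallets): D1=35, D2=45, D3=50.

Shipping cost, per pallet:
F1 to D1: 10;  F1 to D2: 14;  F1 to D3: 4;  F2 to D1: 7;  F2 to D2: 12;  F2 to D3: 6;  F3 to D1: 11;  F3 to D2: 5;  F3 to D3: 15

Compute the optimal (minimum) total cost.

One minimum-cost allocation:
  F1→D1: 15 × 10 = 150
  F1→D2: 10 × 14 = 140
  F1→D3: 50 × 4 = 200
  F2→D1: 20 × 7 = 140
  F3→D2: 35 × 5 = 175
Total = 150 + 140 + 200 + 140 + 175 = 805.
(Supply check: F1 ships 75; F2 ships 20; F3 ships 35.)

805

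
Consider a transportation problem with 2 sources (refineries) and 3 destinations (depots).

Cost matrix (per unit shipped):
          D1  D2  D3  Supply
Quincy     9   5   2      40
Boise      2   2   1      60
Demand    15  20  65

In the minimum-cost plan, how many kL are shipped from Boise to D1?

15

The minimum-cost plan:
  Quincy–D3: 40 × 2 = 80
  Boise–D1: 15 × 2 = 30
  Boise–D2: 20 × 2 = 40
  Boise–D3: 25 × 1 = 25
Total cost = 175.
So Boise→D1 carries 15 kL.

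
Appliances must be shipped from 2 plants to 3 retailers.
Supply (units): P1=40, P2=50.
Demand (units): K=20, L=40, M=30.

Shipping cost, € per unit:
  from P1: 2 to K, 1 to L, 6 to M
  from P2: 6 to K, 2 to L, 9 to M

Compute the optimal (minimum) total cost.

330

A cheapest plan:
  P1→K: 20 units
  P1→M: 20 units
  P2→L: 40 units
  P2→M: 10 units
Total cost = €330.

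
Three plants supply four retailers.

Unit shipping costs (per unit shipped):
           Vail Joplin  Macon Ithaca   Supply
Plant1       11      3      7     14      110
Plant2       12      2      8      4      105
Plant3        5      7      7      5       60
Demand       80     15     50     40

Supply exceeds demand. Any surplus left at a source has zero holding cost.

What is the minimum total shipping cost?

Optimal allocation:
  Plant1->Vail: 20 × 11 = 220
  Plant1->Macon: 50 × 7 = 350
  Plant2->Joplin: 15 × 2 = 30
  Plant2->Ithaca: 40 × 4 = 160
  Plant3->Vail: 60 × 5 = 300
Total = 220 + 350 + 30 + 160 + 300 = 1060.
(Supply check: Plant1 ships 70; Plant2 ships 55; Plant3 ships 60.)

1060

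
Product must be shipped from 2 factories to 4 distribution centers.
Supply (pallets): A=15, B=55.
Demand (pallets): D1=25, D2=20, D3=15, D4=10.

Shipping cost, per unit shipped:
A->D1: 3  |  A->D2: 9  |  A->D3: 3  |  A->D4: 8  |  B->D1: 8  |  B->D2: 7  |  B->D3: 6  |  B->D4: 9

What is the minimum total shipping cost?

445

An optimal shipping plan:
  A->D1: 15 × 3 = 45
  B->D1: 10 × 8 = 80
  B->D2: 20 × 7 = 140
  B->D3: 15 × 6 = 90
  B->D4: 10 × 9 = 90
Total = 45 + 80 + 140 + 90 + 90 = 445.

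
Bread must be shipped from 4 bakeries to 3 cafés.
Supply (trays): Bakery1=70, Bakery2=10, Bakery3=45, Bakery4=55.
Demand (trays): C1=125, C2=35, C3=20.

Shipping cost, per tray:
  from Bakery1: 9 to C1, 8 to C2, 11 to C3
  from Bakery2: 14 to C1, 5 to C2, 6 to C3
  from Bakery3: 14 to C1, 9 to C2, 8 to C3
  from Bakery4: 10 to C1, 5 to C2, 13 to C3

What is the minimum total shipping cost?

1615

A cheapest plan:
  Bakery1→C1: 70 × 9 = 630
  Bakery2→C2: 10 × 5 = 50
  Bakery3→C1: 25 × 14 = 350
  Bakery3→C3: 20 × 8 = 160
  Bakery4→C1: 30 × 10 = 300
  Bakery4→C2: 25 × 5 = 125
Total = 630 + 50 + 350 + 160 + 300 + 125 = 1615.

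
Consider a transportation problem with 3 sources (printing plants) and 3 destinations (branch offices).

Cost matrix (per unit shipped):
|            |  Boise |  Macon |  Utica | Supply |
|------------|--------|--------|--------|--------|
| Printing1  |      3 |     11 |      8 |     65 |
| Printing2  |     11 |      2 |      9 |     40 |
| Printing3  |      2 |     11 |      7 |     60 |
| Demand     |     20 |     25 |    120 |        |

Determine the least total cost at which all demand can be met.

One minimum-cost allocation:
  Printing1 to Utica: 65 × 8 = 520
  Printing2 to Macon: 25 × 2 = 50
  Printing2 to Utica: 15 × 9 = 135
  Printing3 to Boise: 20 × 2 = 40
  Printing3 to Utica: 40 × 7 = 280
Total = 520 + 50 + 135 + 40 + 280 = 1025.

1025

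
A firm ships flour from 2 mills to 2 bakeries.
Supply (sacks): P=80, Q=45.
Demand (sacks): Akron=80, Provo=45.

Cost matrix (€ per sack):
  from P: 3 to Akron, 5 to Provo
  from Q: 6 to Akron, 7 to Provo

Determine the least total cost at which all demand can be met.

Optimal allocation:
  P→Akron: 80 × €3 = €240
  Q→Provo: 45 × €7 = €315
Total = 240 + 315 = €555.

555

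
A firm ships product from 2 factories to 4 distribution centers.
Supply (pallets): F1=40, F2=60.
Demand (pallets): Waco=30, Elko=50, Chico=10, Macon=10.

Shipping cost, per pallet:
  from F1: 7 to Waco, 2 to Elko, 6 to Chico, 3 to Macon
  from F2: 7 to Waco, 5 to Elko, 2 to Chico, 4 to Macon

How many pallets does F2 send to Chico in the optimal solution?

10

Optimal shipments:
  F1–Elko: 40 × 2 = 80
  F2–Waco: 30 × 7 = 210
  F2–Elko: 10 × 5 = 50
  F2–Chico: 10 × 2 = 20
  F2–Macon: 10 × 4 = 40
Total cost = 400.
So F2→Chico carries 10 pallets.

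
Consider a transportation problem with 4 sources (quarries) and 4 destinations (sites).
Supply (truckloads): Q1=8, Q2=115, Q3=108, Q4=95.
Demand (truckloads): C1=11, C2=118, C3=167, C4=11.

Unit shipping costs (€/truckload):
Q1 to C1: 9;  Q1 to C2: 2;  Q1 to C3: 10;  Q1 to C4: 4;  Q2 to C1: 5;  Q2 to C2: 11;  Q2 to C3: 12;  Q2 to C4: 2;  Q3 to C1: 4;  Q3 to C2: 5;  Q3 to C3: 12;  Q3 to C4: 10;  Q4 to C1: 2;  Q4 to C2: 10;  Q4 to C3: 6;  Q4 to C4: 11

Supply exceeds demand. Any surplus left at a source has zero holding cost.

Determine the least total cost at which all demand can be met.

An optimal shipping plan:
  Q1→C2: 8 truckloads
  Q2→C1: 11 truckloads
  Q2→C2: 2 truckloads
  Q2→C3: 72 truckloads
  Q2→C4: 11 truckloads
  Q3→C2: 108 truckloads
  Q4→C3: 95 truckloads
Total cost = €2089.
(Supply check: Q1 ships 8; Q2 ships 96; Q3 ships 108; Q4 ships 95.)

2089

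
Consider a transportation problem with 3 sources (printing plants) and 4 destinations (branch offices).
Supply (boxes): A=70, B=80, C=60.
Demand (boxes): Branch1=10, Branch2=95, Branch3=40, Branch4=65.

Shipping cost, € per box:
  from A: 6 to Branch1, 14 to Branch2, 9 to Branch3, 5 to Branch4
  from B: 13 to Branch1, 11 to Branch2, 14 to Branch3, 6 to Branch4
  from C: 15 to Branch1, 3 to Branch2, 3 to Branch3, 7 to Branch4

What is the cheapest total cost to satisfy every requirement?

1355

Optimal allocation:
  A–Branch1: 10 × €6 = €60
  A–Branch3: 40 × €9 = €360
  A–Branch4: 20 × €5 = €100
  B–Branch2: 35 × €11 = €385
  B–Branch4: 45 × €6 = €270
  C–Branch2: 60 × €3 = €180
Total = 60 + 360 + 100 + 385 + 270 + 180 = €1355.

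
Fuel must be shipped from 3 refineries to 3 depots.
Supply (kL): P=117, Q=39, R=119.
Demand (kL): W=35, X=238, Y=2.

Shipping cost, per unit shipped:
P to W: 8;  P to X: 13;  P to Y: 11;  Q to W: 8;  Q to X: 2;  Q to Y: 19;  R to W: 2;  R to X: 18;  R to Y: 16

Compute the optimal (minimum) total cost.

3177

Optimal allocation:
  P->X: 115 × 13 = 1495
  P->Y: 2 × 11 = 22
  Q->X: 39 × 2 = 78
  R->W: 35 × 2 = 70
  R->X: 84 × 18 = 1512
Total = 1495 + 22 + 78 + 70 + 1512 = 3177.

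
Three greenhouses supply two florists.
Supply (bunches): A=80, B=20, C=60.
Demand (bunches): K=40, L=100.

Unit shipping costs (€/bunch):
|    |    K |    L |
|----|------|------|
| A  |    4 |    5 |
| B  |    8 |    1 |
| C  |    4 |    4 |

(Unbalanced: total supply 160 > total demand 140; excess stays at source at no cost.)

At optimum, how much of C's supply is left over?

Minimum-cost shipments:
  A to K: 40 × €4 = €160
  A to L: 20 × €5 = €100
  B to L: 20 × €1 = €20
  C to L: 60 × €4 = €240
Total cost = €520.
C ships 60 of its 60, leaving 0.

0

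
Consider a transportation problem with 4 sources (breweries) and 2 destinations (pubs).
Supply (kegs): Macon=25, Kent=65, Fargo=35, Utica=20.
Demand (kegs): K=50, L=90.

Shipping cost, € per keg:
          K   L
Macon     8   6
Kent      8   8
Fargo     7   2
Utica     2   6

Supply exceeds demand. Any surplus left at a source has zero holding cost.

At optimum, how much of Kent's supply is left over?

Minimum-cost shipments:
  Macon->L: 25 × €6 = €150
  Kent->K: 30 × €8 = €240
  Kent->L: 30 × €8 = €240
  Fargo->L: 35 × €2 = €70
  Utica->K: 20 × €2 = €40
Total cost = €740.
Kent ships 60 of its 65, leaving 5.

5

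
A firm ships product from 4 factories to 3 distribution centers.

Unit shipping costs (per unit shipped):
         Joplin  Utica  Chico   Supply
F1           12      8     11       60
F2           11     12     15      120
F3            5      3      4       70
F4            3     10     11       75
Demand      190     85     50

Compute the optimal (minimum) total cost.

2290

An optimal shipping plan:
  F1→Utica: 60 × 8 = 480
  F2→Joplin: 115 × 11 = 1265
  F2→Utica: 5 × 12 = 60
  F3→Utica: 20 × 3 = 60
  F3→Chico: 50 × 4 = 200
  F4→Joplin: 75 × 3 = 225
Total = 480 + 1265 + 60 + 60 + 200 + 225 = 2290.
(Supply check: F1 ships 60; F2 ships 120; F3 ships 70; F4 ships 75.)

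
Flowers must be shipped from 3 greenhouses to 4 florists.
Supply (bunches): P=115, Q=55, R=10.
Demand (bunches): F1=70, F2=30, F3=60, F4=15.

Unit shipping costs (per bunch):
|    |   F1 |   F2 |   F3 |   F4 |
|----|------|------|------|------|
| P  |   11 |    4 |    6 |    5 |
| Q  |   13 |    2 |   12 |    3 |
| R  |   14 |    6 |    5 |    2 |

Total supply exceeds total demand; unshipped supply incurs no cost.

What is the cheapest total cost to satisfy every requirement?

A cheapest plan:
  P–F1: 65 × 11 = 715
  P–F3: 50 × 6 = 300
  Q–F1: 5 × 13 = 65
  Q–F2: 30 × 2 = 60
  Q–F4: 15 × 3 = 45
  R–F3: 10 × 5 = 50
Total = 715 + 300 + 65 + 60 + 45 + 50 = 1235.

1235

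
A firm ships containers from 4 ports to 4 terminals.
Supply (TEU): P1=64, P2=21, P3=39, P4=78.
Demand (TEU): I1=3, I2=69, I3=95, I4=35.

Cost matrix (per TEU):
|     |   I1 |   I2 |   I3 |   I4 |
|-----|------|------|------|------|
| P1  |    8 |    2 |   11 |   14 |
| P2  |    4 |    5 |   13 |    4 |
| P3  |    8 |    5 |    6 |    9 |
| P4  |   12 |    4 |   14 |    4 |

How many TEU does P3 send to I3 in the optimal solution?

39

Solving gives:
  P1 to I2: 8 × 2 = 16
  P1 to I3: 56 × 11 = 616
  P2 to I1: 3 × 4 = 12
  P2 to I4: 18 × 4 = 72
  P3 to I3: 39 × 6 = 234
  P4 to I2: 61 × 4 = 244
  P4 to I4: 17 × 4 = 68
Total cost = 1262.
So P3→I3 carries 39 TEU.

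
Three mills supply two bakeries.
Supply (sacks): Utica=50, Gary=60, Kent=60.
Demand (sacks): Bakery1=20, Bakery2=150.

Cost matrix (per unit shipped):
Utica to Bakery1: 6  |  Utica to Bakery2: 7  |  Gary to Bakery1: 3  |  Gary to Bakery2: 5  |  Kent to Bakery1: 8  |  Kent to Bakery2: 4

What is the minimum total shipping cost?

Optimal allocation:
  Utica–Bakery2: 50 × 7 = 350
  Gary–Bakery1: 20 × 3 = 60
  Gary–Bakery2: 40 × 5 = 200
  Kent–Bakery2: 60 × 4 = 240
Total = 350 + 60 + 200 + 240 = 850.

850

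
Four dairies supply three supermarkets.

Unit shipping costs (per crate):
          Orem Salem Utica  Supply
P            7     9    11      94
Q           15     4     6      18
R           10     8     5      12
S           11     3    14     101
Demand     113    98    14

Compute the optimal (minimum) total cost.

An optimal shipping plan:
  P to Orem: 94 × 7 = 658
  Q to Salem: 4 × 4 = 16
  Q to Utica: 14 × 6 = 84
  R to Orem: 12 × 10 = 120
  S to Orem: 7 × 11 = 77
  S to Salem: 94 × 3 = 282
Total = 658 + 16 + 84 + 120 + 77 + 282 = 1237.
(Supply check: P ships 94; Q ships 18; R ships 12; S ships 101.)

1237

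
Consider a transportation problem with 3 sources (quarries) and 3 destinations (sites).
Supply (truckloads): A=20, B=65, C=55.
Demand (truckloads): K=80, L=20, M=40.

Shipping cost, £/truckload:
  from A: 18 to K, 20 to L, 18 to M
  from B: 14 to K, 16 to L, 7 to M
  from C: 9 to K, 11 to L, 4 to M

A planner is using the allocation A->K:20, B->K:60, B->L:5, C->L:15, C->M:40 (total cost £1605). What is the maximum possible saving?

Current plan cost = 20·18 + 60·14 + 5·16 + 15·11 + 40·4 = £1605.
Optimal plan:
  A→L: 20 × £20 = £400
  B→K: 25 × £14 = £350
  B→M: 40 × £7 = £280
  C→K: 55 × £9 = £495
Optimal cost = £1525.
Saving = 1605 − 1525 = £80.

80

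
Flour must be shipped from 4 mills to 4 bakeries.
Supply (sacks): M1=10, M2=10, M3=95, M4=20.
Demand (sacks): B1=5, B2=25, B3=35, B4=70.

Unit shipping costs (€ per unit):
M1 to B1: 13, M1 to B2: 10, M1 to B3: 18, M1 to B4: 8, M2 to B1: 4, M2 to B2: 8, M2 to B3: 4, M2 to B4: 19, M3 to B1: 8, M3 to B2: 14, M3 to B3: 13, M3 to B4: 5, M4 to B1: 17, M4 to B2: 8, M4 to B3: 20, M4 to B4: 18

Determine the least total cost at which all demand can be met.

980

An optimal shipping plan:
  M1→B2: 5 × €10 = €50
  M1→B4: 5 × €8 = €40
  M2→B3: 10 × €4 = €40
  M3→B1: 5 × €8 = €40
  M3→B3: 25 × €13 = €325
  M3→B4: 65 × €5 = €325
  M4→B2: 20 × €8 = €160
Total = 50 + 40 + 40 + 40 + 325 + 325 + 160 = €980.
(Supply check: M1 ships 10; M2 ships 10; M3 ships 95; M4 ships 20.)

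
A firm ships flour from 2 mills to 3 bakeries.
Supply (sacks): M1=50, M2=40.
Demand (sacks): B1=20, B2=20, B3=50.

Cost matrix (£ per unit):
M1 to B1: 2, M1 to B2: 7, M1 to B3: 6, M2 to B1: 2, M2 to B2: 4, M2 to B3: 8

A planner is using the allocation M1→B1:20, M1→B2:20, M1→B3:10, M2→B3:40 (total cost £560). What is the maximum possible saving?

140

Current plan cost = 20·2 + 20·7 + 10·6 + 40·8 = £560.
Optimal plan:
  M1–B3: 50 × £6 = £300
  M2–B1: 20 × £2 = £40
  M2–B2: 20 × £4 = £80
Optimal cost = £420.
Saving = 560 − 420 = £140.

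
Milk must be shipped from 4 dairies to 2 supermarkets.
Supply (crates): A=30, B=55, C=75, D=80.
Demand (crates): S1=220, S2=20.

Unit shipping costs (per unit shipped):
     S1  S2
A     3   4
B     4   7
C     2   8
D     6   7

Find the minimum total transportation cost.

Optimal allocation:
  A to S1: 10 × 3 = 30
  A to S2: 20 × 4 = 80
  B to S1: 55 × 4 = 220
  C to S1: 75 × 2 = 150
  D to S1: 80 × 6 = 480
Total = 30 + 80 + 220 + 150 + 480 = 960.

960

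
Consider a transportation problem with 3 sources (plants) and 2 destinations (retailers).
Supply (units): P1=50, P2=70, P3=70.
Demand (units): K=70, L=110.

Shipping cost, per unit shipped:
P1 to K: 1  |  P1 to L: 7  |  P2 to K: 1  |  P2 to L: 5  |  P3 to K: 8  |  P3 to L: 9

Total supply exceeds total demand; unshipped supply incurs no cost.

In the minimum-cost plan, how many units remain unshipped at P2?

0

An optimal plan:
  P1–K: 50 × 1 = 50
  P2–K: 20 × 1 = 20
  P2–L: 50 × 5 = 250
  P3–L: 60 × 9 = 540
Total cost = 860.
P2 ships 70 of its 70, leaving 0.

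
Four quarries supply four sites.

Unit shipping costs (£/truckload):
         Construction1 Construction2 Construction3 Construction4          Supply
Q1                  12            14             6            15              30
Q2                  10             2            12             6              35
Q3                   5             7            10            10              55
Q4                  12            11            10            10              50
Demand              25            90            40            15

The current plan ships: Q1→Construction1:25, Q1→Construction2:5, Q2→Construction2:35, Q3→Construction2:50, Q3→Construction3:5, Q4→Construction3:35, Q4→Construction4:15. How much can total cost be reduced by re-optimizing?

Current plan cost = 25·12 + 5·14 + 35·2 + 50·7 + 5·10 + 35·10 + 15·10 = £1340.
Optimal plan:
  Q1→Construction3: 30 × £6 = £180
  Q2→Construction2: 35 × £2 = £70
  Q3→Construction1: 25 × £5 = £125
  Q3→Construction2: 30 × £7 = £210
  Q4→Construction2: 25 × £11 = £275
  Q4→Construction3: 10 × £10 = £100
  Q4→Construction4: 15 × £10 = £150
Optimal cost = £1110.
Saving = 1340 − 1110 = £230.

230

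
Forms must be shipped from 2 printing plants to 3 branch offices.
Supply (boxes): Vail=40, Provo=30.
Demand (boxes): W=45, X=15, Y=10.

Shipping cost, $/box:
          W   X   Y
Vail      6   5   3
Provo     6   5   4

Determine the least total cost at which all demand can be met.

375

One minimum-cost allocation:
  Vail to W: 15 × $6 = $90
  Vail to X: 15 × $5 = $75
  Vail to Y: 10 × $3 = $30
  Provo to W: 30 × $6 = $180
Total = 90 + 75 + 30 + 180 = $375.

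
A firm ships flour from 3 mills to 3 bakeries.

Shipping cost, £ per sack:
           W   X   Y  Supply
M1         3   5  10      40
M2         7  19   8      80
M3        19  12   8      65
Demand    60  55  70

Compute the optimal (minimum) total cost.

A cheapest plan:
  M1–X: 40 × £5 = £200
  M2–W: 60 × £7 = £420
  M2–Y: 20 × £8 = £160
  M3–X: 15 × £12 = £180
  M3–Y: 50 × £8 = £400
Total = 200 + 420 + 160 + 180 + 400 = £1360.
(Supply check: M1 ships 40; M2 ships 80; M3 ships 65.)

1360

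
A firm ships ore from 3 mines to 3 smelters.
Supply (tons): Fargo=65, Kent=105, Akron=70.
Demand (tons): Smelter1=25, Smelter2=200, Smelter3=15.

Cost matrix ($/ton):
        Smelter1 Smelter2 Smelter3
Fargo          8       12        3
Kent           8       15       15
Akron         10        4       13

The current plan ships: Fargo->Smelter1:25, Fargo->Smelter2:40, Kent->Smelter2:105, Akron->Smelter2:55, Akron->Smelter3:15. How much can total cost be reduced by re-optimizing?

345

Current plan cost = 25·8 + 40·12 + 105·15 + 55·4 + 15·13 = $2670.
Optimal plan:
  Fargo->Smelter2: 50 × $12 = $600
  Fargo->Smelter3: 15 × $3 = $45
  Kent->Smelter1: 25 × $8 = $200
  Kent->Smelter2: 80 × $15 = $1200
  Akron->Smelter2: 70 × $4 = $280
Optimal cost = $2325.
Saving = 2670 − 2325 = $345.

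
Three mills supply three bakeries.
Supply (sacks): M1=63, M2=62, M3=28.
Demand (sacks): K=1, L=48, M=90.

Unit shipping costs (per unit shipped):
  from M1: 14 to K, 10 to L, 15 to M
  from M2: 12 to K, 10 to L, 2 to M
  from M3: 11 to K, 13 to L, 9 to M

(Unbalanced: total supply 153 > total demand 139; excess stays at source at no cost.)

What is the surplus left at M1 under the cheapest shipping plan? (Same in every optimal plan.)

Minimum-cost shipments:
  M1–K: 1 × 14 = 14
  M1–L: 48 × 10 = 480
  M2–M: 62 × 2 = 124
  M3–M: 28 × 9 = 252
Total cost = 870.
M1 ships 49 of its 63, leaving 14.

14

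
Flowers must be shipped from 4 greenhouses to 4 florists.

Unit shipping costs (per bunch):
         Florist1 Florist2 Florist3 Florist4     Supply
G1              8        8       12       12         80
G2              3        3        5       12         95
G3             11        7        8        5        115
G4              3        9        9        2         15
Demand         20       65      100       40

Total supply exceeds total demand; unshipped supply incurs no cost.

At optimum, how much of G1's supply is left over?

An optimal plan:
  G2→Florist1: 20 bunches
  G2→Florist2: 65 bunches
  G2→Florist3: 10 bunches
  G3→Florist3: 90 bunches
  G3→Florist4: 25 bunches
  G4→Florist4: 15 bunches
Total cost = 1180.
G1 ships 0 of its 80, leaving 80.

80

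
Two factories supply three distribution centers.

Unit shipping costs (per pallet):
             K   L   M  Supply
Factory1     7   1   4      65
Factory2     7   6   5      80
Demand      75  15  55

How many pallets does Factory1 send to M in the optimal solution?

50

Optimal shipments:
  Factory1→L: 15 × 1 = 15
  Factory1→M: 50 × 4 = 200
  Factory2→K: 75 × 7 = 525
  Factory2→M: 5 × 5 = 25
Total cost = 765.
So Factory1→M carries 50 pallets.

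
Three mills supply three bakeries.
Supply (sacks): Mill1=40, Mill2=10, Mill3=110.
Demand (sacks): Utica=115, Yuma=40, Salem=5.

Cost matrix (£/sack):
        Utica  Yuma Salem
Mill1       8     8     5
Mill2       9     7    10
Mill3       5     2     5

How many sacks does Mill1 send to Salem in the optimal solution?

Optimal shipments:
  Mill1→Utica: 35 × £8 = £280
  Mill1→Salem: 5 × £5 = £25
  Mill2→Utica: 10 × £9 = £90
  Mill3→Utica: 70 × £5 = £350
  Mill3→Yuma: 40 × £2 = £80
Total cost = £825.
So Mill1→Salem carries 5 sacks.

5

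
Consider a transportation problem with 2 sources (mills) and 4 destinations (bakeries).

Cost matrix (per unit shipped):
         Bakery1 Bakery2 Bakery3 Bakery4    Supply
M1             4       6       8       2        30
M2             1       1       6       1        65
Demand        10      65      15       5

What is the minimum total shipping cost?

One minimum-cost allocation:
  M1→Bakery1: 10 × 4 = 40
  M1→Bakery3: 15 × 8 = 120
  M1→Bakery4: 5 × 2 = 10
  M2→Bakery2: 65 × 1 = 65
Total = 40 + 120 + 10 + 65 = 235.

235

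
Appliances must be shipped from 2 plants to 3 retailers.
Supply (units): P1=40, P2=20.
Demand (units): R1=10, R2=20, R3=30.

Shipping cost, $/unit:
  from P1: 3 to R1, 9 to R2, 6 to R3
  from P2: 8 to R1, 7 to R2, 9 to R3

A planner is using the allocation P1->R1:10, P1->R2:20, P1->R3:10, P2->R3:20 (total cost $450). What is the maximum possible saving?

100

Current plan cost = 10·3 + 20·9 + 10·6 + 20·9 = $450.
Optimal plan:
  P1–R1: 10 × $3 = $30
  P1–R3: 30 × $6 = $180
  P2–R2: 20 × $7 = $140
Optimal cost = $350.
Saving = 450 − 350 = $100.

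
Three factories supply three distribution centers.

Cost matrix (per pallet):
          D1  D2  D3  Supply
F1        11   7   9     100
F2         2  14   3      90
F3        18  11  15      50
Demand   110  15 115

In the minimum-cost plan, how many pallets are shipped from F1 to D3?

80

The minimum-cost plan:
  F1->D1: 20 × 11 = 220
  F1->D3: 80 × 9 = 720
  F2->D1: 90 × 2 = 180
  F3->D2: 15 × 11 = 165
  F3->D3: 35 × 15 = 525
Total cost = 1810.
So F1→D3 carries 80 pallets.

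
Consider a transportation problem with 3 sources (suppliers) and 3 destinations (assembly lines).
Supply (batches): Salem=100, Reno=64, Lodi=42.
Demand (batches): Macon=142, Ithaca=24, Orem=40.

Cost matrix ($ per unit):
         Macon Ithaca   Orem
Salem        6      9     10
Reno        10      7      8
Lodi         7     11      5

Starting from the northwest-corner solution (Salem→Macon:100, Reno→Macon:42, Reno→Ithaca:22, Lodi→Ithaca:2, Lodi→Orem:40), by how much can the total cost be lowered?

Current plan cost = 100·6 + 42·10 + 22·7 + 2·11 + 40·5 = $1396.
Optimal plan:
  Salem to Macon: 100 × $6 = $600
  Reno to Macon: 40 × $10 = $400
  Reno to Ithaca: 24 × $7 = $168
  Lodi to Macon: 2 × $7 = $14
  Lodi to Orem: 40 × $5 = $200
Optimal cost = $1382.
Saving = 1396 − 1382 = $14.

14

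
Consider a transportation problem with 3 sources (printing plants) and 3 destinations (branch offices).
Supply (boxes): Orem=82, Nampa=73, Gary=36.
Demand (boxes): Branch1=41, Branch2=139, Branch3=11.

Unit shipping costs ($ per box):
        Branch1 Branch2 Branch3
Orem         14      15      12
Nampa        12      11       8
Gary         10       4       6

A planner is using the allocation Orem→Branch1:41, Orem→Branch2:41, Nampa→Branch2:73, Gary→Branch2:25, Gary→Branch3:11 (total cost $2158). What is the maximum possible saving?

55

Current plan cost = 41·14 + 41·15 + 73·11 + 25·4 + 11·6 = $2158.
Optimal plan:
  Orem to Branch1: 41 boxes
  Orem to Branch2: 41 boxes
  Nampa to Branch2: 62 boxes
  Nampa to Branch3: 11 boxes
  Gary to Branch2: 36 boxes
Optimal cost = $2103.
Saving = 2158 − 2103 = $55.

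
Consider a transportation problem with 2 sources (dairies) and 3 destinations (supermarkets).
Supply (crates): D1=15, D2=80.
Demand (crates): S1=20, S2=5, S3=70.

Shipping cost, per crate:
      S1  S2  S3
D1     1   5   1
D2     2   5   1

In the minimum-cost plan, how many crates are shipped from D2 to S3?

70

Solving gives:
  D1->S1: 15 × 1 = 15
  D2->S1: 5 × 2 = 10
  D2->S2: 5 × 5 = 25
  D2->S3: 70 × 1 = 70
Total cost = 120.
So D2→S3 carries 70 crates.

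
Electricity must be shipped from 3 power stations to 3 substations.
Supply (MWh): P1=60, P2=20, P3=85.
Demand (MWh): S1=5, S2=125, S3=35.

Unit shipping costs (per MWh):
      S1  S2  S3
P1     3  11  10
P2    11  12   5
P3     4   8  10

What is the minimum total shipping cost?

1385

Optimal allocation:
  P1→S1: 5 × 3 = 15
  P1→S2: 40 × 11 = 440
  P1→S3: 15 × 10 = 150
  P2→S3: 20 × 5 = 100
  P3→S2: 85 × 8 = 680
Total = 15 + 440 + 150 + 100 + 680 = 1385.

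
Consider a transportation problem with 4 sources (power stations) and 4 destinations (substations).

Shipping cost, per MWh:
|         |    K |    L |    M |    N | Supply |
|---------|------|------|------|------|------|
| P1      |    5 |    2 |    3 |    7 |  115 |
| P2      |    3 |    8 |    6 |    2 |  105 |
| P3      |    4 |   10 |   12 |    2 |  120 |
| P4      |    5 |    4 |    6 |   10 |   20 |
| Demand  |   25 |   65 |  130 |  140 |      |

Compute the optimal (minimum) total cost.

One minimum-cost allocation:
  P1->L: 45 MWh
  P1->M: 70 MWh
  P2->K: 25 MWh
  P2->M: 60 MWh
  P2->N: 20 MWh
  P3->N: 120 MWh
  P4->L: 20 MWh
Total cost = 1095.
(Supply check: P1 ships 115; P2 ships 105; P3 ships 120; P4 ships 20.)

1095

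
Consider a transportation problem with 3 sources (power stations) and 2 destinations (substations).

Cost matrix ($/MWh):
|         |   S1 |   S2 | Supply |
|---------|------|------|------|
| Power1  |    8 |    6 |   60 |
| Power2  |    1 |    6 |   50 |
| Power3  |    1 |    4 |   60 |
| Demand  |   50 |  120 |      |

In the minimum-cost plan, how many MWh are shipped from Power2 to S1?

The minimum-cost plan:
  Power1->S2: 60 × $6 = $360
  Power2->S1: 50 × $1 = $50
  Power3->S2: 60 × $4 = $240
Total cost = $650.
So Power2→S1 carries 50 MWh.

50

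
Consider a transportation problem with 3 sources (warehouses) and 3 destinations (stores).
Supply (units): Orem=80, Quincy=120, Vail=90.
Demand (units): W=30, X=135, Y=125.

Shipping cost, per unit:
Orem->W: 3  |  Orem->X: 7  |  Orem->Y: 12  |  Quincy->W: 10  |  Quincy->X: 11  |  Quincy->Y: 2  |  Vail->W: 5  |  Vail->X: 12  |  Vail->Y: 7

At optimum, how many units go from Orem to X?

80

The minimum-cost plan:
  Orem→X: 80 × 7 = 560
  Quincy→Y: 120 × 2 = 240
  Vail→W: 30 × 5 = 150
  Vail→X: 55 × 12 = 660
  Vail→Y: 5 × 7 = 35
Total cost = 1645.
So Orem→X carries 80 units.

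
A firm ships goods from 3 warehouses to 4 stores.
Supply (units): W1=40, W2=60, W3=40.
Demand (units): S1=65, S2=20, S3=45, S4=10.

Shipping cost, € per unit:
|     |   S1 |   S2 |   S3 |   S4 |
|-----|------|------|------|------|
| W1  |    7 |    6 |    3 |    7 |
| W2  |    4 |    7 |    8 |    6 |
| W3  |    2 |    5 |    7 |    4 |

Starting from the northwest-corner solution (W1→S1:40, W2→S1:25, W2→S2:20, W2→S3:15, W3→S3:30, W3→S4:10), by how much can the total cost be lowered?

Current plan cost = 40·7 + 25·4 + 20·7 + 15·8 + 30·7 + 10·4 = €890.
Optimal plan:
  W1->S3: 40 units
  W2->S1: 25 units
  W2->S2: 20 units
  W2->S3: 5 units
  W2->S4: 10 units
  W3->S1: 40 units
Optimal cost = €540.
Saving = 890 − 540 = €350.

350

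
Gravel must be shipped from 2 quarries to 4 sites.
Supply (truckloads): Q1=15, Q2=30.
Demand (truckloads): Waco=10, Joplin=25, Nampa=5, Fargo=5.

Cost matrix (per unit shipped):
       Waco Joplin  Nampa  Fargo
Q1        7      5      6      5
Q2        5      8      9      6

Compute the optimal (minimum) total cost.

A cheapest plan:
  Q1–Joplin: 10 × 5 = 50
  Q1–Nampa: 5 × 6 = 30
  Q2–Waco: 10 × 5 = 50
  Q2–Joplin: 15 × 8 = 120
  Q2–Fargo: 5 × 6 = 30
Total = 50 + 30 + 50 + 120 + 30 = 280.

280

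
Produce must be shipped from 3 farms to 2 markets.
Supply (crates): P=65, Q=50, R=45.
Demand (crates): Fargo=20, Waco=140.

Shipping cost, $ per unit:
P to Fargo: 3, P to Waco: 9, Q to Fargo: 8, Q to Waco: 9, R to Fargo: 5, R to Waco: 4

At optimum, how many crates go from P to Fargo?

20

The minimum-cost plan:
  P->Fargo: 20 crates
  P->Waco: 45 crates
  Q->Waco: 50 crates
  R->Waco: 45 crates
Total cost = $1095.
So P→Fargo carries 20 crates.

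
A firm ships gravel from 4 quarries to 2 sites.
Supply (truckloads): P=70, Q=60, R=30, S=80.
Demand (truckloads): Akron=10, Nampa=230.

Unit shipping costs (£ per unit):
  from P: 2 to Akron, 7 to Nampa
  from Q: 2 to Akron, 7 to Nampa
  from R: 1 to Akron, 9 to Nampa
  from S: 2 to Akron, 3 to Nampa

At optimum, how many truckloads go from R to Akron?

10

The minimum-cost plan:
  P to Nampa: 70 × £7 = £490
  Q to Nampa: 60 × £7 = £420
  R to Akron: 10 × £1 = £10
  R to Nampa: 20 × £9 = £180
  S to Nampa: 80 × £3 = £240
Total cost = £1340.
So R→Akron carries 10 truckloads.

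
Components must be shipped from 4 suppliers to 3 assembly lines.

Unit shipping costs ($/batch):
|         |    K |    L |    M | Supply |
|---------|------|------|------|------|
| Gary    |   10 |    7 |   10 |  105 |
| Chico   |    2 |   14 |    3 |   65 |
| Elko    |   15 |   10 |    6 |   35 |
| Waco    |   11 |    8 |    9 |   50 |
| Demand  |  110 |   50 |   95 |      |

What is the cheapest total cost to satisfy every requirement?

1690

Optimal allocation:
  Gary->K: 45 × $10 = $450
  Gary->L: 50 × $7 = $350
  Gary->M: 10 × $10 = $100
  Chico->K: 65 × $2 = $130
  Elko->M: 35 × $6 = $210
  Waco->M: 50 × $9 = $450
Total = 450 + 350 + 100 + 130 + 210 + 450 = $1690.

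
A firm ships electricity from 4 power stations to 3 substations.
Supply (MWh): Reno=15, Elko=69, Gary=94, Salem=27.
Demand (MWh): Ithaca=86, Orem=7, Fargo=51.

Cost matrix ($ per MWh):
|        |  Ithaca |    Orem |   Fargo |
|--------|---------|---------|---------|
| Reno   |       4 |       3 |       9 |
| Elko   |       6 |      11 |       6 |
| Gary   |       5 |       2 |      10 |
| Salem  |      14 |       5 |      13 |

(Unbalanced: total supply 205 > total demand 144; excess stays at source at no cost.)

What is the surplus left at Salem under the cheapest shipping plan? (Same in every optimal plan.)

27

An optimal plan:
  Reno to Ithaca: 15 × $4 = $60
  Elko to Fargo: 51 × $6 = $306
  Gary to Ithaca: 71 × $5 = $355
  Gary to Orem: 7 × $2 = $14
Total cost = $735.
Salem ships 0 of its 27, leaving 27.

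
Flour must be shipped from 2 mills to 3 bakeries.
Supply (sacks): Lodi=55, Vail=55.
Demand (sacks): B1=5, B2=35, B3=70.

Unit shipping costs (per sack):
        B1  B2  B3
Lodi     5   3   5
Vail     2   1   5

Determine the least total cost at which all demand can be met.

395

A cheapest plan:
  Lodi->B3: 55 × 5 = 275
  Vail->B1: 5 × 2 = 10
  Vail->B2: 35 × 1 = 35
  Vail->B3: 15 × 5 = 75
Total = 275 + 10 + 35 + 75 = 395.
(Supply check: Lodi ships 55; Vail ships 55.)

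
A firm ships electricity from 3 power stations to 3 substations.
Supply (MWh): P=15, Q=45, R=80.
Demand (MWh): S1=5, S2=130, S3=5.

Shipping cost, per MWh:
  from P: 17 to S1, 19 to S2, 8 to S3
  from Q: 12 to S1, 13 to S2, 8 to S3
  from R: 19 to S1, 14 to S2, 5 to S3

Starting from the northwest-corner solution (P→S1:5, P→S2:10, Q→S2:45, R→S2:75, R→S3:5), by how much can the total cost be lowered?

10

Current plan cost = 5·17 + 10·19 + 45·13 + 75·14 + 5·5 = 1935.
Optimal plan:
  P to S1: 5 × 17 = 85
  P to S2: 5 × 19 = 95
  P to S3: 5 × 8 = 40
  Q to S2: 45 × 13 = 585
  R to S2: 80 × 14 = 1120
Optimal cost = 1925.
Saving = 1935 − 1925 = 10.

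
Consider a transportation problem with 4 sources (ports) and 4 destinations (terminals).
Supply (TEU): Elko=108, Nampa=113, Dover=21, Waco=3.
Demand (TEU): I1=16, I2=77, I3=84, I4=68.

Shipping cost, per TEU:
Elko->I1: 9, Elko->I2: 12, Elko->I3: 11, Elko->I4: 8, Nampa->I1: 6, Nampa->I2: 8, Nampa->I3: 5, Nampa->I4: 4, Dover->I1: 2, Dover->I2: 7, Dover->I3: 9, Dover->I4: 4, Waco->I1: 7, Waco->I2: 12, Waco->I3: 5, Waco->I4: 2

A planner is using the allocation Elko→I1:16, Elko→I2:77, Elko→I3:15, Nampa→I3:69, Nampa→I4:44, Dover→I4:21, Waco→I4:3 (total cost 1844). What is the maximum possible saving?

83

Current plan cost = 16·9 + 77·12 + 15·11 + 69·5 + 44·4 + 21·4 + 3·2 = 1844.
Optimal plan:
  Elko→I2: 72 × 12 = 864
  Elko→I4: 36 × 8 = 288
  Nampa→I3: 84 × 5 = 420
  Nampa→I4: 29 × 4 = 116
  Dover→I1: 16 × 2 = 32
  Dover→I2: 5 × 7 = 35
  Waco→I4: 3 × 2 = 6
Optimal cost = 1761.
Saving = 1844 − 1761 = 83.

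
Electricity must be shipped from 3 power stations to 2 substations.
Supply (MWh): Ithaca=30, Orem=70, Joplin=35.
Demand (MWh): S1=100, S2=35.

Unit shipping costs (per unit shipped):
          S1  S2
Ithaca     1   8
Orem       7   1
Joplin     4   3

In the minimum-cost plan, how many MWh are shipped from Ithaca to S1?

30

Optimal shipments:
  Ithaca→S1: 30 × 1 = 30
  Orem→S1: 35 × 7 = 245
  Orem→S2: 35 × 1 = 35
  Joplin→S1: 35 × 4 = 140
Total cost = 450.
So Ithaca→S1 carries 30 MWh.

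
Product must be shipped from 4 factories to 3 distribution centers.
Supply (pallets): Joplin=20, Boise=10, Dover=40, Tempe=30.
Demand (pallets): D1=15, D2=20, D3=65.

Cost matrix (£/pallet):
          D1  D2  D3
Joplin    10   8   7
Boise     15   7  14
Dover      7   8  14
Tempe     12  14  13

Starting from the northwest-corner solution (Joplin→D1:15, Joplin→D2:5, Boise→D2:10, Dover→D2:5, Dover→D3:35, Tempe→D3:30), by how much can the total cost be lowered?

185

Current plan cost = 15·10 + 5·8 + 10·7 + 5·8 + 35·14 + 30·13 = £1180.
Optimal plan:
  Joplin→D3: 20 × £7 = £140
  Boise→D2: 10 × £7 = £70
  Dover→D1: 15 × £7 = £105
  Dover→D2: 10 × £8 = £80
  Dover→D3: 15 × £14 = £210
  Tempe→D3: 30 × £13 = £390
Optimal cost = £995.
Saving = 1180 − 995 = £185.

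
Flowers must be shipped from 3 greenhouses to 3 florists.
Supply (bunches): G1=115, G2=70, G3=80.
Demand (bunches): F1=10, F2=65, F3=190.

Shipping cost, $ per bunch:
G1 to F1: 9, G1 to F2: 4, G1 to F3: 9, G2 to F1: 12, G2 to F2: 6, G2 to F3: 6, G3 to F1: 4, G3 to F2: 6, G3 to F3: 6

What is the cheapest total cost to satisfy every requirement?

Optimal allocation:
  G1->F2: 65 bunches
  G1->F3: 50 bunches
  G2->F3: 70 bunches
  G3->F1: 10 bunches
  G3->F3: 70 bunches
Total cost = $1590.

1590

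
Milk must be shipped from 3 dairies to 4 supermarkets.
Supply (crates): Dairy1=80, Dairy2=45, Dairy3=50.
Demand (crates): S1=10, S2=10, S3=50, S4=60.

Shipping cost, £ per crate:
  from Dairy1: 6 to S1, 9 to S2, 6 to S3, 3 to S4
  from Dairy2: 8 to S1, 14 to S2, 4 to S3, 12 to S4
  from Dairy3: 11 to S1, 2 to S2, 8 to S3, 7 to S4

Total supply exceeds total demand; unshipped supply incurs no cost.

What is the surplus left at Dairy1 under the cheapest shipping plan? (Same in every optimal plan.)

5

Minimum-cost shipments:
  Dairy1->S1: 10 crates
  Dairy1->S3: 5 crates
  Dairy1->S4: 60 crates
  Dairy2->S3: 45 crates
  Dairy3->S2: 10 crates
Total cost = £470.
Dairy1 ships 75 of its 80, leaving 5.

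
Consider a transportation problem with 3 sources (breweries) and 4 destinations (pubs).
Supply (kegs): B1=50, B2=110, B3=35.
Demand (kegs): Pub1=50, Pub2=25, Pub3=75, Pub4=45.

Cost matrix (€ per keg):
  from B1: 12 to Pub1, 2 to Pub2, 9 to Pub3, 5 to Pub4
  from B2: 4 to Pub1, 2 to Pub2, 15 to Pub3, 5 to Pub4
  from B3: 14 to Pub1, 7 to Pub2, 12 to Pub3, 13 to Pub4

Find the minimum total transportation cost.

An optimal shipping plan:
  B1 to Pub2: 10 × €2 = €20
  B1 to Pub3: 40 × €9 = €360
  B2 to Pub1: 50 × €4 = €200
  B2 to Pub2: 15 × €2 = €30
  B2 to Pub4: 45 × €5 = €225
  B3 to Pub3: 35 × €12 = €420
Total = 20 + 360 + 200 + 30 + 225 + 420 = €1255.

1255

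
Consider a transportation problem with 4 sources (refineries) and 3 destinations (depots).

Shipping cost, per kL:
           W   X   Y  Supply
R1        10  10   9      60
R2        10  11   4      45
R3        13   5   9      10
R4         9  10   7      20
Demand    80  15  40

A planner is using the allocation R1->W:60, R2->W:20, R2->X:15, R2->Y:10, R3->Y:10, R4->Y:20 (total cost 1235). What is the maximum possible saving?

Current plan cost = 60·10 + 20·10 + 15·11 + 10·4 + 10·9 + 20·7 = 1235.
Optimal plan:
  R1->W: 55 × 10 = 550
  R1->X: 5 × 10 = 50
  R2->W: 5 × 10 = 50
  R2->Y: 40 × 4 = 160
  R3->X: 10 × 5 = 50
  R4->W: 20 × 9 = 180
Optimal cost = 1040.
Saving = 1235 − 1040 = 195.

195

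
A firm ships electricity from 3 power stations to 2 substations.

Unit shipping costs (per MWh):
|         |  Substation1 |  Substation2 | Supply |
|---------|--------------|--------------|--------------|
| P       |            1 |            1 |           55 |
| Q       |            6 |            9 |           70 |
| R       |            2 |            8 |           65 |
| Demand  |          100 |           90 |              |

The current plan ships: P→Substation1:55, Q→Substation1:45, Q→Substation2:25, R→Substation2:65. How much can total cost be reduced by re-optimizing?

Current plan cost = 55·1 + 45·6 + 25·9 + 65·8 = 1070.
Optimal plan:
  P→Substation2: 55 × 1 = 55
  Q→Substation1: 35 × 6 = 210
  Q→Substation2: 35 × 9 = 315
  R→Substation1: 65 × 2 = 130
Optimal cost = 710.
Saving = 1070 − 710 = 360.

360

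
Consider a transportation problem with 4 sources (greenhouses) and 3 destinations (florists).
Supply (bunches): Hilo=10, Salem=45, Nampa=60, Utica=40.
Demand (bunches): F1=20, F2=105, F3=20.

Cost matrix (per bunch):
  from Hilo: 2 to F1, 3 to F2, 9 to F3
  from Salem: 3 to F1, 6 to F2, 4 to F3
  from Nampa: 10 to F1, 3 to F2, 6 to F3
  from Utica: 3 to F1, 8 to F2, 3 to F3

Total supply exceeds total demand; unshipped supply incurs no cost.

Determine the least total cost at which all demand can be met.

A cheapest plan:
  Hilo→F2: 10 × 3 = 30
  Salem→F1: 10 × 3 = 30
  Salem→F2: 35 × 6 = 210
  Nampa→F2: 60 × 3 = 180
  Utica→F1: 10 × 3 = 30
  Utica→F3: 20 × 3 = 60
Total = 30 + 30 + 210 + 180 + 30 + 60 = 540.

540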